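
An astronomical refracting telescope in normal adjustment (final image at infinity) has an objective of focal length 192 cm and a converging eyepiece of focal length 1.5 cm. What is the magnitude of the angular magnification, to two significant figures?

130

|M| = f_obj/|f_eye| = 192/1.5 = 128.000.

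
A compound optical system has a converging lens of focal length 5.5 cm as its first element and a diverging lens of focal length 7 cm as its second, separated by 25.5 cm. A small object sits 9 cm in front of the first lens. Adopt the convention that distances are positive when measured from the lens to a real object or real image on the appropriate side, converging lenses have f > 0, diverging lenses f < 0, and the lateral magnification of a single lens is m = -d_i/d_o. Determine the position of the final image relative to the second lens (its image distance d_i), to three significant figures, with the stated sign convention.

First lens: d_i1 = 1/(1/5.5 - 1/9) = 14.143 cm.
That image sits 11.357 cm in front of the second lens, so d_o2 = 11.357 cm.
Second lens: d_i2 = 1/(1/(-7) - 1/(11.357)) = -4.331 cm.

-4.33 cm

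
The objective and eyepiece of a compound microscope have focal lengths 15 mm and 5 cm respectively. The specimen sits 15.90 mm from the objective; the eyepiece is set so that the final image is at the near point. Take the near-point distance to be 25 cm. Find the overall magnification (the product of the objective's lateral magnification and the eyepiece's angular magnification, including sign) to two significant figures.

Convert to cm: f_obj = 15 mm = 1.5 cm; d_o = 15.90 mm = 1.59 cm.
Objective: 1/d_i = 1/f_obj - 1/d_o = 1/1.5 - 1/1.59 = 0.03774 cm^-1, so d_i = 26.500 cm.
m_obj = -d_i/d_o = -26.500/1.59 = -16.667.
Eyepiece angular magnification (image at near point): M_eye = 1 + D/f_e = 1 + 25/5 = 6.000.
Overall M = m_obj x M_eye = (-16.667)(6.000) = -100.00.

-100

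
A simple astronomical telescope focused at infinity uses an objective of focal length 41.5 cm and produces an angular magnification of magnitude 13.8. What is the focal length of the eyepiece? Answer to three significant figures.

3.01 cm

|M| = f_obj/f_eye, so f_eye = f_obj/|M| = 41.5/13.8 = 3.007 cm.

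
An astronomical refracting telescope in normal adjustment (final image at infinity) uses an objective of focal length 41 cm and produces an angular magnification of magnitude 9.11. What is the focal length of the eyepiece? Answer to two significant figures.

|M| = f_obj/f_eye, so f_eye = f_obj/|M| = 41/9.11 = 4.501 cm.

4.5 cm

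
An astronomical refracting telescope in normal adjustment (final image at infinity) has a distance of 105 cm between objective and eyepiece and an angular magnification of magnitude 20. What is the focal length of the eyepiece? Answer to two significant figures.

In normal adjustment the tube length equals f_obj + f_eye and |M| = f_obj/f_eye.
So f_obj = 20 f_eye and 20 f_eye + f_eye = 105 cm, giving f_eye = 105/21 = 5.000 cm and f_obj = 100.000 cm.

5.0 cm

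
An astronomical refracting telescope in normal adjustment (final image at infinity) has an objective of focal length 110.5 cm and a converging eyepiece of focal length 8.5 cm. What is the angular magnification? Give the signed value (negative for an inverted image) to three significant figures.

M = -f_obj/f_eye = -110.5/(8.5) = -13.000.

-13.0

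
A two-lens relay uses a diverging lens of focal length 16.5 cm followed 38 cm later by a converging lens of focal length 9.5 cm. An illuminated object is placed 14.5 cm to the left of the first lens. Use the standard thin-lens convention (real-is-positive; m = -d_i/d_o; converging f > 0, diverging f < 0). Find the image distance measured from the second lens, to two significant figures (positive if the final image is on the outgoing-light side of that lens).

12 cm

Applying the thin-lens equation to the first lens, 1/(-16.5) = 1/14.5 + 1/d_i1, which gives d_i1 = -7.718 cm.
With d_i1 < 0 the first image is virtual and lies on the object side; the object distance for lens 2 is d_o2 = 38 - (-7.718) = 45.718 cm.
Applying the thin-lens equation again with f_2 = 9.5 cm and d_o2 = 45.718 cm gives d_i2 = 11.992 cm.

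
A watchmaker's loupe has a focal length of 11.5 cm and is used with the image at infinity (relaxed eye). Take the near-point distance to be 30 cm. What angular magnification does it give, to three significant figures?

M = D/f = 30/11.5 = 2.609.

2.61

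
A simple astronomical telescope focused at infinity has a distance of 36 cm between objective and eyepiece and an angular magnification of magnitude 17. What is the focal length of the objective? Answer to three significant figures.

34.0 cm

In normal adjustment the tube length equals f_obj + f_eye and |M| = f_obj/f_eye.
So f_obj = 17 f_eye and 17 f_eye + f_eye = 36 cm, giving f_eye = 36/18 = 2.000 cm and f_obj = 34.000 cm.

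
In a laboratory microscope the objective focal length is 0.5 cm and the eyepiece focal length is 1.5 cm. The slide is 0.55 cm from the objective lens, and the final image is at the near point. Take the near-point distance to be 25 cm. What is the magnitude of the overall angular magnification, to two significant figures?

Objective: 1/d_i = 1/f_obj - 1/d_o = 1/0.5 - 1/0.55 = 0.18182 cm^-1, so d_i = 5.500 cm.
m_obj = -d_i/d_o = -5.500/0.55 = -10.000.
Eyepiece angular magnification (image at near point): M_eye = 1 + D/f_e = 1 + 25/1.5 = 17.667.
Overall M = m_obj x M_eye = (-10.000)(17.667) = -176.67.
|M| = 176.67.

180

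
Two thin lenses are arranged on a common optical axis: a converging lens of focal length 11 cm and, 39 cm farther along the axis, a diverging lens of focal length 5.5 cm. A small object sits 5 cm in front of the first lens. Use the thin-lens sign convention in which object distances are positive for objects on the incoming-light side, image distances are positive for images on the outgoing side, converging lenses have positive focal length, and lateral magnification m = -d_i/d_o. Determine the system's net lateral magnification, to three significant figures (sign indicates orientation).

0.188

First lens: d_i1 = 1/(1/11 - 1/5) = -9.167 cm.
m_1 = -(-9.167)/5 = 1.8333.
With d_i1 < 0 the first image is virtual and lies on the object side; the object distance for lens 2 is d_o2 = 39 - (-9.167) = 48.167 cm.
Second lens: d_i2 = 1/(1/(-5.5) - 1/(48.167)) = -4.936 cm.
m_2 = -(-4.936)/(48.167) = 0.1025.
Total m = m_1 x m_2 = (1.8333)(0.1025) = 0.1879.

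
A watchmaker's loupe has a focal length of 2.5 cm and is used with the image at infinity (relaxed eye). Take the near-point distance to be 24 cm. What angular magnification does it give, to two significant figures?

9.6

M = D/f = 24/2.5 = 9.600.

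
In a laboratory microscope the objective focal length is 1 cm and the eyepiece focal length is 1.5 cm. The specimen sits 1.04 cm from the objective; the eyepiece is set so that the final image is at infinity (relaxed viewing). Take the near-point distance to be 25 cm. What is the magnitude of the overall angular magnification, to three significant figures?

Objective: 1/d_i = 1/f_obj - 1/d_o = 1/1 - 1/1.04 = 0.03846 cm^-1, so d_i = 26.000 cm.
m_obj = -d_i/d_o = -26.000/1.04 = -25.000.
Eyepiece angular magnification (image at infinity): M_eye = D/f_e = 25/1.5 = 16.667.
Overall M = m_obj x M_eye = (-25.000)(16.667) = -416.67.
|M| = 416.67.

417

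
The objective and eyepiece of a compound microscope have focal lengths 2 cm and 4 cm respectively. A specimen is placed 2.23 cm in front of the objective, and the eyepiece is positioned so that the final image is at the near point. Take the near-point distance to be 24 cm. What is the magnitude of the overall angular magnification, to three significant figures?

Objective: 1/d_i = 1/f_obj - 1/d_o = 1/2 - 1/2.23 = 0.05157 cm^-1, so d_i = 19.391 cm.
m_obj = -d_i/d_o = -19.391/2.23 = -8.696.
Eyepiece angular magnification (image at near point): M_eye = 1 + D/f_e = 1 + 24/4 = 7.000.
Overall M = m_obj x M_eye = (-8.696)(7.000) = -60.87.
|M| = 60.87.

60.9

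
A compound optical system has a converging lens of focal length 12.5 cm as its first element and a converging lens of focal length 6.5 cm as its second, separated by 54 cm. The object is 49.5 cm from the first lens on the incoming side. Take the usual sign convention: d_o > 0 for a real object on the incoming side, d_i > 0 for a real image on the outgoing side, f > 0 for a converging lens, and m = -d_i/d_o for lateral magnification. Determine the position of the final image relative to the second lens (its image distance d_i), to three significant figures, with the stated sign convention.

Lens 1: 1/d_i1 = 1/f_1 - 1/d_o1 = 1/12.5 - 1/49.5 = 0.05980 cm^-1, so d_i1 = 16.723 cm.
Object distance for lens 2: d_o2 = 54 - 16.723 = 37.277 cm.
Lens 2: 1/d_i2 = 1/f_2 - 1/d_o2 = 1/6.5 - 1/(37.277) = 0.12702 cm^-1, so d_i2 = 7.873 cm.

7.87 cm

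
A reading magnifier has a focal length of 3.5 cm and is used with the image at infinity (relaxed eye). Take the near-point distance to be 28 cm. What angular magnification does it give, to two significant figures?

M = D/f = 28/3.5 = 8.000.

8.0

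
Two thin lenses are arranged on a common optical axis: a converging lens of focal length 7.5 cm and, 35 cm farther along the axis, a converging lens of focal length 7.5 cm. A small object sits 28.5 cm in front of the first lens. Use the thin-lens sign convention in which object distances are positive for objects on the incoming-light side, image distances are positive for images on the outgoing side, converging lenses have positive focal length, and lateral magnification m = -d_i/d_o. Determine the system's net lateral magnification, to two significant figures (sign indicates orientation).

0.15

First lens: d_i1 = 1/(1/7.5 - 1/28.5) = 10.179 cm.
m_1 = -(10.179)/28.5 = -0.3571.
That image sits 24.821 cm in front of the second lens, so d_o2 = 24.821 cm.
Second lens: d_i2 = 1/(1/7.5 - 1/(24.821)) = 10.747 cm.
m_2 = -(10.747)/(24.821) = -0.4330.
Total m = m_1 x m_2 = (-0.3571)(-0.4330) = 0.1546.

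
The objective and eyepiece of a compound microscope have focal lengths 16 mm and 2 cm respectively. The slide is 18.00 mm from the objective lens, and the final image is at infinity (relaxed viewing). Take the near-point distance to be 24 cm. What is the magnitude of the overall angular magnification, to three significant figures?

96.0

Convert to cm: f_obj = 16 mm = 1.6 cm; d_o = 18.00 mm = 1.80 cm.
Objective: 1/d_i = 1/f_obj - 1/d_o = 1/1.6 - 1/1.80 = 0.06944 cm^-1, so d_i = 14.400 cm.
m_obj = -d_i/d_o = -14.400/1.80 = -8.000.
Eyepiece angular magnification (image at infinity): M_eye = D/f_e = 24/2 = 12.000.
Overall M = m_obj x M_eye = (-8.000)(12.000) = -96.00.
|M| = 96.00.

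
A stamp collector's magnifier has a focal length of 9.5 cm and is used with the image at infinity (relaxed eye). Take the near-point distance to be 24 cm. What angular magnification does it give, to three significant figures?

M = D/f = 24/9.5 = 2.526.

2.53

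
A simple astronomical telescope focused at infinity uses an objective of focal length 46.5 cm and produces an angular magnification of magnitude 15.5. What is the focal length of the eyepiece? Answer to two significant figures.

3.0 cm

|M| = f_obj/f_eye, so f_eye = f_obj/|M| = 46.5/15.5 = 3.000 cm.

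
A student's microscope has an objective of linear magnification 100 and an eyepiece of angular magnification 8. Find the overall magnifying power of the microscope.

The overall magnification of a compound microscope is the product of the objective and eyepiece magnifications:
M = M_obj x M_eye = 100 x 8 = 800.

800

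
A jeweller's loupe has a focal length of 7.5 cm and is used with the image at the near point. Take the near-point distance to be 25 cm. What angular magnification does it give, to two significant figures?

M = 1 + D/f = 1 + 25/7.5 = 4.333.

4.3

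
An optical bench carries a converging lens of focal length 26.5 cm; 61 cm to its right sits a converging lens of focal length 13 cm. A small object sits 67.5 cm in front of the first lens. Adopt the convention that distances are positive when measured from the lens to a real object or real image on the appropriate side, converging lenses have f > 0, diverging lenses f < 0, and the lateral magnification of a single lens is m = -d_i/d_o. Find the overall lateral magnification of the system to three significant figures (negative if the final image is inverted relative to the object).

1.92

First lens: d_i1 = 1/(1/26.5 - 1/67.5) = 43.628 cm.
m_1 = -(43.628)/67.5 = -0.6463.
The intermediate image is 43.628 cm to the right of lens 1, so d_o2 = L - d_i1 = 61 - 43.628 = 17.372 cm.
Second lens: d_i2 = 1/(1/13 - 1/(17.372)) = 51.656 cm.
m_2 = -(51.656)/(17.372) = -2.9735.
The system's lateral magnification is m_1 m_2 = (-0.6463)(-2.9735) = 1.9219.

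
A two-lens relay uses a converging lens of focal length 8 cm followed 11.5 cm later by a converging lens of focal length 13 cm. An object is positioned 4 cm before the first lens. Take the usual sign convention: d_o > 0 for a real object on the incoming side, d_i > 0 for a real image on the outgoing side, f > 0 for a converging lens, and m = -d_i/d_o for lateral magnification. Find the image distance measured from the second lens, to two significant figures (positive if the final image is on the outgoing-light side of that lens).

39 cm

Lens 1: 1/d_i1 = 1/f_1 - 1/d_o1 = 1/8 - 1/4 = -0.12500 cm^-1, so d_i1 = -8.000 cm.
With d_i1 < 0 the first image is virtual and lies on the object side; the object distance for lens 2 is d_o2 = 11.5 - (-8.000) = 19.500 cm.
Lens 2: 1/d_i2 = 1/f_2 - 1/d_o2 = 1/13 - 1/(19.500) = 0.02564 cm^-1, so d_i2 = 39.000 cm.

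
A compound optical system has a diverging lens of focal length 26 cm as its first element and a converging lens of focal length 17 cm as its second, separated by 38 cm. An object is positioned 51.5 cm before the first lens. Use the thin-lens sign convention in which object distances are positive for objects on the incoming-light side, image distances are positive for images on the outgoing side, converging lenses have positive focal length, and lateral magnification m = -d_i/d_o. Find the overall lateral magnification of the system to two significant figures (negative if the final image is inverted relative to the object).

Applying the thin-lens equation to the first lens, 1/(-26) = 1/51.5 + 1/d_i1, which gives d_i1 = -17.277 cm.
Its lateral magnification is m_1 = -d_i1/d_o1 = -(-17.277)/51.5 = 0.3355.
The intermediate image is virtual, 17.277 cm to the left of lens 1, so d_o2 = L - d_i1 = 38 - (-17.277) = 55.277 cm.
Applying the thin-lens equation again with f_2 = 17 cm and d_o2 = 55.277 cm gives d_i2 = 24.550 cm.
m_2 = -(24.550)/(55.277) = -0.4441.
Overall magnification: m = m_1 m_2 = -0.1490.

-0.15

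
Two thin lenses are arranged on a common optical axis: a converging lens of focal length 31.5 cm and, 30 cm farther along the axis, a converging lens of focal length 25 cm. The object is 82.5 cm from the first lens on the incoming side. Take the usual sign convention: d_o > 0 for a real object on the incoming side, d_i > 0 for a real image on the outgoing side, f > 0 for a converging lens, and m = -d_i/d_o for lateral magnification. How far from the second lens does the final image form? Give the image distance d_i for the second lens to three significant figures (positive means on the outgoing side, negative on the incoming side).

11.4 cm

First lens: d_i1 = 1/(1/31.5 - 1/82.5) = 50.956 cm.
Since 50.956 cm > 30 cm, the first image lies past the second lens and serves as a virtual object: d_o2 = L - d_i1 = -20.956 cm.
Second lens: d_i2 = 1/(1/25 - 1/(-20.956)) = 11.400 cm.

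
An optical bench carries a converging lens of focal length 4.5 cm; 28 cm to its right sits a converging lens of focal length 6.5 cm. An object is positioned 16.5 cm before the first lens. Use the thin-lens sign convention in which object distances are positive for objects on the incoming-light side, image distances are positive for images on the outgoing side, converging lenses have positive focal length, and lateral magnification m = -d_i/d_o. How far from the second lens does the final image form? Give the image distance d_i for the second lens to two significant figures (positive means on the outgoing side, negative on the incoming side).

9.3 cm

Applying the thin-lens equation to the first lens, 1/4.5 = 1/16.5 + 1/d_i1, which gives d_i1 = 6.188 cm.
Object distance for lens 2: d_o2 = 28 - 6.188 = 21.812 cm.
Applying the thin-lens equation again with f_2 = 6.5 cm and d_o2 = 21.812 cm gives d_i2 = 9.259 cm.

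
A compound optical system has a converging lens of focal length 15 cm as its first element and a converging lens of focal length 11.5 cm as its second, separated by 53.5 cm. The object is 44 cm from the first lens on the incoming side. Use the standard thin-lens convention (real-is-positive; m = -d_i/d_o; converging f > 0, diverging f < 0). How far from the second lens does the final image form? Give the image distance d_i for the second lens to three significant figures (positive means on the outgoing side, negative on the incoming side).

18.4 cm

First lens: d_i1 = 1/(1/15 - 1/44) = 22.759 cm.
The intermediate image is 22.759 cm to the right of lens 1, so d_o2 = L - d_i1 = 53.5 - 22.759 = 30.741 cm.
Second lens: d_i2 = 1/(1/11.5 - 1/(30.741)) = 18.373 cm.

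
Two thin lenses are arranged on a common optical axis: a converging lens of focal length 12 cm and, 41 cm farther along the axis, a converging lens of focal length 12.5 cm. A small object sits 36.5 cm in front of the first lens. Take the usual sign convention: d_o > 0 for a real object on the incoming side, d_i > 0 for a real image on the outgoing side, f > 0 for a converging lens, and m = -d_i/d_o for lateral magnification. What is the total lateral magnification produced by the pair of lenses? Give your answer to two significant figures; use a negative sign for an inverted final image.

0.58

First lens: d_i1 = 1/(1/12 - 1/36.5) = 17.878 cm.
m_1 = -(17.878)/36.5 = -0.4898.
The intermediate image is 17.878 cm to the right of lens 1, so d_o2 = L - d_i1 = 41 - 17.878 = 23.122 cm.
Second lens: d_i2 = 1/(1/12.5 - 1/(23.122)) = 27.209 cm.
m_2 = -(27.209)/(23.122) = -1.1768.
Total m = m_1 x m_2 = (-0.4898)(-1.1768) = 0.5764.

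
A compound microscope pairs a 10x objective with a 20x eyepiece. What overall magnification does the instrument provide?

200

The overall magnification of a compound microscope is the product of the objective and eyepiece magnifications:
M = M_obj x M_eye = 10 x 20 = 200.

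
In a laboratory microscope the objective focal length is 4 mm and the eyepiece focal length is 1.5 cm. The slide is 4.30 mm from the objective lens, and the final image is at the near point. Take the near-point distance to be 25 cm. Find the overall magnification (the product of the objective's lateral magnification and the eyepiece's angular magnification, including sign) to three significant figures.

Convert to cm: f_obj = 4 mm = 0.4 cm; d_o = 4.30 mm = 0.43 cm.
Objective: 1/d_i = 1/f_obj - 1/d_o = 1/0.4 - 1/0.43 = 0.17442 cm^-1, so d_i = 5.733 cm.
m_obj = -d_i/d_o = -5.733/0.43 = -13.333.
Eyepiece angular magnification (image at near point): M_eye = 1 + D/f_e = 1 + 25/1.5 = 17.667.
Overall M = m_obj x M_eye = (-13.333)(17.667) = -235.56.

-236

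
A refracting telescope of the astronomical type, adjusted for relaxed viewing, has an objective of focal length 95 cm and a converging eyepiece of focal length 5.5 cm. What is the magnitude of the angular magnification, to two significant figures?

17

|M| = f_obj/|f_eye| = 95/5.5 = 17.273.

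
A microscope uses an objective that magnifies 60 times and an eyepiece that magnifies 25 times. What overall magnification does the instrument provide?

The overall magnification of a compound microscope is the product of the objective and eyepiece magnifications:
M = M_obj x M_eye = 60 x 25 = 1500.

1500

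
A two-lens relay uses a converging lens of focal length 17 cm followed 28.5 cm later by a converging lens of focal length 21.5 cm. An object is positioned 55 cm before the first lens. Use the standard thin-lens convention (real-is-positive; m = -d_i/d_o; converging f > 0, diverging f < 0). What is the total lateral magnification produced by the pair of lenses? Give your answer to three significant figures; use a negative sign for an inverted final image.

First lens: d_i1 = 1/(1/17 - 1/55) = 24.605 cm.
m_1 = -(24.605)/55 = -0.4474.
That image sits 3.895 cm in front of the second lens, so d_o2 = 3.895 cm.
Second lens: d_i2 = 1/(1/21.5 - 1/(3.895)) = -4.756 cm.
m_2 = -(-4.756)/(3.895) = 1.2212.
Total m = m_1 x m_2 = (-0.4474)(1.2212) = -0.5463.

-0.546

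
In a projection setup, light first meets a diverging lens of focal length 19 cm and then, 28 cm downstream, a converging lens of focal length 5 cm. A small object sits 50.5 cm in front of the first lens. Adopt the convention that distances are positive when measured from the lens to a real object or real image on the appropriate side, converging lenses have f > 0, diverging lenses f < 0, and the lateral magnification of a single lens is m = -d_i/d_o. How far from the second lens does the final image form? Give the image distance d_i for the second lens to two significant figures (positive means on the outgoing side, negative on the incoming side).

First lens: d_i1 = 1/(1/(-19) - 1/50.5) = -13.806 cm.
The intermediate image is virtual, 13.806 cm to the left of lens 1, so d_o2 = L - d_i1 = 28 - (-13.806) = 41.806 cm.
Second lens: d_i2 = 1/(1/5 - 1/(41.806)) = 5.679 cm.

5.7 cm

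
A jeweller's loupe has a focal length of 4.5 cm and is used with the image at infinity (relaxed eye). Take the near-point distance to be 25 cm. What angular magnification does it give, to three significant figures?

5.56

M = D/f = 25/4.5 = 5.556.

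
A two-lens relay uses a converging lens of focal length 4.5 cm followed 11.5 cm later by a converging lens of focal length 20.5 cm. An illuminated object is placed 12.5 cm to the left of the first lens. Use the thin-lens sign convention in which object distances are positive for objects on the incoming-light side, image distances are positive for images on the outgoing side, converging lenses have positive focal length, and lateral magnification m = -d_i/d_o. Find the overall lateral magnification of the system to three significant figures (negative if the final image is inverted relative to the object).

-0.719

First lens: d_i1 = 1/(1/4.5 - 1/12.5) = 7.031 cm.
m_1 = -(7.031)/12.5 = -0.5625.
The intermediate image is 7.031 cm to the right of lens 1, so d_o2 = L - d_i1 = 11.5 - 7.031 = 4.469 cm.
Second lens: d_i2 = 1/(1/20.5 - 1/(4.469)) = -5.714 cm.
m_2 = -(-5.714)/(4.469) = 1.2788.
Overall magnification: m = m_1 m_2 = -0.7193.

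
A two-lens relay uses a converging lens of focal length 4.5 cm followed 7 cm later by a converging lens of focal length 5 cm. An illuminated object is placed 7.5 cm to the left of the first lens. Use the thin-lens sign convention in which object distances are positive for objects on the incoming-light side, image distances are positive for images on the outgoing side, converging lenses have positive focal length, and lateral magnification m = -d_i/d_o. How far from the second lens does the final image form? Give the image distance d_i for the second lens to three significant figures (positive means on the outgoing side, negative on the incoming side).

2.30 cm

Applying the thin-lens equation to the first lens, 1/4.5 = 1/7.5 + 1/d_i1, which gives d_i1 = 11.250 cm.
Since 11.250 cm > 7 cm, the first image lies past the second lens and serves as a virtual object: d_o2 = L - d_i1 = -4.250 cm.
Applying the thin-lens equation again with f_2 = 5 cm and d_o2 = -4.250 cm gives d_i2 = 2.297 cm.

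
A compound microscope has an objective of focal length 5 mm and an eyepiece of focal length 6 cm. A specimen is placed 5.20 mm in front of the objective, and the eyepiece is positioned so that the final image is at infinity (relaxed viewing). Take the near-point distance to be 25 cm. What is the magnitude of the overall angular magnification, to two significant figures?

Convert to cm: f_obj = 5 mm = 0.5 cm; d_o = 5.20 mm = 0.52 cm.
Objective: 1/d_i = 1/f_obj - 1/d_o = 1/0.5 - 1/0.52 = 0.07692 cm^-1, so d_i = 13.000 cm.
m_obj = -d_i/d_o = -13.000/0.52 = -25.000.
Eyepiece angular magnification (image at infinity): M_eye = D/f_e = 25/6 = 4.167.
Overall M = m_obj x M_eye = (-25.000)(4.167) = -104.17.
|M| = 104.17.

100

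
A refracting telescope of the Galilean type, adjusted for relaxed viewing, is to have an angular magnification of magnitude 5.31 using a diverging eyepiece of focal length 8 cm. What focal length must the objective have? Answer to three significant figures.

|M| = f_obj/|f_eye|, so f_obj = |M| x |f_eye| = 5.31 x 8 = 42.480 cm.

42.5 cm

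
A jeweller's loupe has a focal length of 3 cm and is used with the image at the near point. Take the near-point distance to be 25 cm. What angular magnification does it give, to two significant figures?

9.3

M = 1 + D/f = 1 + 25/3 = 9.333.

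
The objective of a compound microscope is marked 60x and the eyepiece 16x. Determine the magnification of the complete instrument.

960

The overall magnification of a compound microscope is the product of the objective and eyepiece magnifications:
M = M_obj x M_eye = 60 x 16 = 960.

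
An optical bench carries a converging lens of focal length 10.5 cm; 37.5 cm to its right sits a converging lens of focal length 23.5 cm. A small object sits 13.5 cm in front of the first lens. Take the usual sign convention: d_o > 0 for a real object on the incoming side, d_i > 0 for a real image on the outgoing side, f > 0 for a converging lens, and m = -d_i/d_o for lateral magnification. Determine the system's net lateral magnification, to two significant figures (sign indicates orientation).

Lens 1: 1/d_i1 = 1/f_1 - 1/d_o1 = 1/10.5 - 1/13.5 = 0.02116 cm^-1, so d_i1 = 47.250 cm.
m_1 = -(47.250)/13.5 = -3.5000.
Since 47.250 cm > 37.5 cm, the first image lies past the second lens and serves as a virtual object: d_o2 = L - d_i1 = -9.750 cm.
Lens 2: 1/d_i2 = 1/f_2 - 1/d_o2 = 1/23.5 - 1/(-9.750) = 0.14512 cm^-1, so d_i2 = 6.891 cm.
m_2 = -(6.891)/(-9.750) = 0.7068.
Overall magnification: m = m_1 m_2 = -2.4737.

-2.5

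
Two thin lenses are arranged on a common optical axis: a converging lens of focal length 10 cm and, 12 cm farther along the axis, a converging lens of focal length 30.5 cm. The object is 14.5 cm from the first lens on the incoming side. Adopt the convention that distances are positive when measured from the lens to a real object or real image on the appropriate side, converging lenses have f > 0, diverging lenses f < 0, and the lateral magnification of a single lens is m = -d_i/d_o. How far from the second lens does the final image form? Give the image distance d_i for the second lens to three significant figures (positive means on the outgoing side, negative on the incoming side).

Applying the thin-lens equation to the first lens, 1/10 = 1/14.5 + 1/d_i1, which gives d_i1 = 32.222 cm.
This image would form 32.222 cm past lens 1, i.e. 20.222 cm beyond lens 2, so it is a virtual object for lens 2: d_o2 = 12 - 32.222 = -20.222 cm.
Applying the thin-lens equation again with f_2 = 30.5 cm and d_o2 = -20.222 cm gives d_i2 = 12.160 cm.

12.2 cm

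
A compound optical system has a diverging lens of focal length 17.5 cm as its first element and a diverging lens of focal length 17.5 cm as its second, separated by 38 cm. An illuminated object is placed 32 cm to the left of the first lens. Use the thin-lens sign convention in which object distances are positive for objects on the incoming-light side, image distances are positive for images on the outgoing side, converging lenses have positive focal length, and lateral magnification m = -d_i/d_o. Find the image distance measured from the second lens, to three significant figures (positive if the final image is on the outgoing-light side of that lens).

First lens: d_i1 = 1/(1/(-17.5) - 1/32) = -11.313 cm.
The intermediate image is virtual, 11.313 cm to the left of lens 1, so d_o2 = L - d_i1 = 38 - (-11.313) = 49.313 cm.
Second lens: d_i2 = 1/(1/(-17.5) - 1/(49.313)) = -12.916 cm.

-12.9 cm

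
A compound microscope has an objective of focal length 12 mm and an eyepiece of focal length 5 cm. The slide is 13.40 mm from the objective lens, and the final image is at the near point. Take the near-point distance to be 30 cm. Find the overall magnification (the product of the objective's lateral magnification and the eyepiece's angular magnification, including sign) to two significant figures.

Convert to cm: f_obj = 12 mm = 1.2 cm; d_o = 13.40 mm = 1.34 cm.
Objective: 1/d_i = 1/f_obj - 1/d_o = 1/1.2 - 1/1.34 = 0.08706 cm^-1, so d_i = 11.486 cm.
m_obj = -d_i/d_o = -11.486/1.34 = -8.571.
Eyepiece angular magnification (image at near point): M_eye = 1 + D/f_e = 1 + 30/5 = 7.000.
Overall M = m_obj x M_eye = (-8.571)(7.000) = -60.00.

-60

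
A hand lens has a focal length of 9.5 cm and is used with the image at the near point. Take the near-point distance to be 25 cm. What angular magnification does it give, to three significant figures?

M = 1 + D/f = 1 + 25/9.5 = 3.632.

3.63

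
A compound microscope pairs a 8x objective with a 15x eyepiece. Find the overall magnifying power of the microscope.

120

The overall magnification of a compound microscope is the product of the objective and eyepiece magnifications:
M = M_obj x M_eye = 8 x 15 = 120.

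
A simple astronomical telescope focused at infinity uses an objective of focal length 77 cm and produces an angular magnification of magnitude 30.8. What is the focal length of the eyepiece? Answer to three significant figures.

2.50 cm

|M| = f_obj/f_eye, so f_eye = f_obj/|M| = 77/30.8 = 2.500 cm.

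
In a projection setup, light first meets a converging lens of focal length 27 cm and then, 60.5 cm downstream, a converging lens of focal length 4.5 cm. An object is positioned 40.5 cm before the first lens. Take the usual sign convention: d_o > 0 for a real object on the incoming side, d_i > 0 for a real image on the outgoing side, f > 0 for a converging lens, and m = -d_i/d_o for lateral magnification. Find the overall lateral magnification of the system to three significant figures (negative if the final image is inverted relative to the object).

-0.360

First lens: d_i1 = 1/(1/27 - 1/40.5) = 81.000 cm.
m_1 = -(81.000)/40.5 = -2.0000.
This image would form 81.000 cm past lens 1, i.e. 20.500 cm beyond lens 2, so it is a virtual object for lens 2: d_o2 = 60.5 - 81.000 = -20.500 cm.
Second lens: d_i2 = 1/(1/4.5 - 1/(-20.500)) = 3.690 cm.
m_2 = -(3.690)/(-20.500) = 0.1800.
Overall magnification: m = m_1 m_2 = -0.3600.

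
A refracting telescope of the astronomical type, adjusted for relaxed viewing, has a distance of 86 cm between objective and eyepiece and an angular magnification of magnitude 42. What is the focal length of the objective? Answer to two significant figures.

In normal adjustment the tube length equals f_obj + f_eye and |M| = f_obj/f_eye.
So f_obj = 42 f_eye and 42 f_eye + f_eye = 86 cm, giving f_eye = 86/43 = 2.000 cm and f_obj = 84.000 cm.

84 cm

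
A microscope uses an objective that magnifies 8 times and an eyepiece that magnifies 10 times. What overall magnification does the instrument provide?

The overall magnification of a compound microscope is the product of the objective and eyepiece magnifications:
M = M_obj x M_eye = 8 x 10 = 80.

80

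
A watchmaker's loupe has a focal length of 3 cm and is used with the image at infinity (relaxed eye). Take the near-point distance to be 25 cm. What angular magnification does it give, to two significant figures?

8.3

M = D/f = 25/3 = 8.333.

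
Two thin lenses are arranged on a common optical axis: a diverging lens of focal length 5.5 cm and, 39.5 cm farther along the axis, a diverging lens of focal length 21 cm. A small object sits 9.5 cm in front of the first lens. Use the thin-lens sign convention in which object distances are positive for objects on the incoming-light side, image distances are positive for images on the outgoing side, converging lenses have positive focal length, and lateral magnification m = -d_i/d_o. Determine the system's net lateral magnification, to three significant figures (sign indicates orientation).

0.120

Lens 1: 1/d_i1 = 1/f_1 - 1/d_o1 = 1/(-5.5) - 1/9.5 = -0.28708 cm^-1, so d_i1 = -3.483 cm.
m_1 = -(-3.483)/9.5 = 0.3667.
The intermediate image is virtual, 3.483 cm to the left of lens 1, so d_o2 = L - d_i1 = 39.5 - (-3.483) = 42.983 cm.
Lens 2: 1/d_i2 = 1/f_2 - 1/d_o2 = 1/(-21) - 1/(42.983) = -0.07088 cm^-1, so d_i2 = -14.108 cm.
m_2 = -(-14.108)/(42.983) = 0.3282.
The system's lateral magnification is m_1 m_2 = (0.3667)(0.3282) = 0.1203.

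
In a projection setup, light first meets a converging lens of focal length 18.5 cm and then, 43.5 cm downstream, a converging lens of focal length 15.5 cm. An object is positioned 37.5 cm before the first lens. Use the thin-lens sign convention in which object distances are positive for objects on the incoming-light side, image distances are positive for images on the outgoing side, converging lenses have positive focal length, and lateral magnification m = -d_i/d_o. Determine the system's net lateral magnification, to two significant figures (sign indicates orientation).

Applying the thin-lens equation to the first lens, 1/18.5 = 1/37.5 + 1/d_i1, which gives d_i1 = 36.513 cm.
Its lateral magnification is m_1 = -d_i1/d_o1 = -(36.513)/37.5 = -0.9737.
That image sits 6.987 cm in front of the second lens, so d_o2 = 6.987 cm.
Applying the thin-lens equation again with f_2 = 15.5 cm and d_o2 = 6.987 cm gives d_i2 = -12.721 cm.
m_2 = -(-12.721)/(6.987) = 1.8207.
The system's lateral magnification is m_1 m_2 = (-0.9737)(1.8207) = -1.7728.

-1.8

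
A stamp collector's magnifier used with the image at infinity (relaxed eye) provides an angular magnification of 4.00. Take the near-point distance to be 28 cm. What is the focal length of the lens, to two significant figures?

For the image at infinity, M = D/f.
f = D/M = 28/4.0 = 7.000 cm.

7.0 cm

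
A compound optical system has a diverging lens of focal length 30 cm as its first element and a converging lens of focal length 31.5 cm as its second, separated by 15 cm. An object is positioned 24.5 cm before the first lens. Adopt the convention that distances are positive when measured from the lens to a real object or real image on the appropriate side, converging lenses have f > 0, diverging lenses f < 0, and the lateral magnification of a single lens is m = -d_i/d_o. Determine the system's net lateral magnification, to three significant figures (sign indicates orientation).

5.75

First lens: d_i1 = 1/(1/(-30) - 1/24.5) = -13.486 cm.
m_1 = -(-13.486)/24.5 = 0.5505.
With d_i1 < 0 the first image is virtual and lies on the object side; the object distance for lens 2 is d_o2 = 15 - (-13.486) = 28.486 cm.
Second lens: d_i2 = 1/(1/31.5 - 1/(28.486)) = -297.740 cm.
m_2 = -(-297.740)/(28.486) = 10.4521.
The system's lateral magnification is m_1 m_2 = (0.5505)(10.4521) = 5.7534.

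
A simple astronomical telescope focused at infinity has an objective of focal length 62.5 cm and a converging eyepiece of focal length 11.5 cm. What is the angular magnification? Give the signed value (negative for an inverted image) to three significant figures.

-5.43

M = -f_obj/f_eye = -62.5/(11.5) = -5.435.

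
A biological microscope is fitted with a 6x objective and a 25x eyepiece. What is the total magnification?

The overall magnification of a compound microscope is the product of the objective and eyepiece magnifications:
M = M_obj x M_eye = 6 x 25 = 150.

150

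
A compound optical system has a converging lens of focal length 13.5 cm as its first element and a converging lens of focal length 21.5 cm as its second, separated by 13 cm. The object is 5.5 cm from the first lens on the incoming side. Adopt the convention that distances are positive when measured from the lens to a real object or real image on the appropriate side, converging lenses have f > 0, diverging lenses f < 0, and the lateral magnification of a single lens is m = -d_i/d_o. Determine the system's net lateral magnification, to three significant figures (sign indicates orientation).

Applying the thin-lens equation to the first lens, 1/13.5 = 1/5.5 + 1/d_i1, which gives d_i1 = -9.281 cm.
Its lateral magnification is m_1 = -d_i1/d_o1 = -(-9.281)/5.5 = 1.6875.
With d_i1 < 0 the first image is virtual and lies on the object side; the object distance for lens 2 is d_o2 = 13 - (-9.281) = 22.281 cm.
Applying the thin-lens equation again with f_2 = 21.5 cm and d_o2 = 22.281 cm gives d_i2 = 613.180 cm.
m_2 = -(613.180)/(22.281) = -27.5200.
Total m = m_1 x m_2 = (1.6875)(-27.5200) = -46.4400.

-46.4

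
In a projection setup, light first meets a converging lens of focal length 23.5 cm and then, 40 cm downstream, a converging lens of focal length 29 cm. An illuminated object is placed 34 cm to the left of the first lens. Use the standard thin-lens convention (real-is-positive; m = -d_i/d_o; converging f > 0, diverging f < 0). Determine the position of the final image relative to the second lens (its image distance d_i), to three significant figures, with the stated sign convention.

16.1 cm

Lens 1: 1/d_i1 = 1/f_1 - 1/d_o1 = 1/23.5 - 1/34 = 0.01314 cm^-1, so d_i1 = 76.095 cm.
Since 76.095 cm > 40 cm, the first image lies past the second lens and serves as a virtual object: d_o2 = L - d_i1 = -36.095 cm.
Lens 2: 1/d_i2 = 1/f_2 - 1/d_o2 = 1/29 - 1/(-36.095) = 0.06219 cm^-1, so d_i2 = 16.080 cm.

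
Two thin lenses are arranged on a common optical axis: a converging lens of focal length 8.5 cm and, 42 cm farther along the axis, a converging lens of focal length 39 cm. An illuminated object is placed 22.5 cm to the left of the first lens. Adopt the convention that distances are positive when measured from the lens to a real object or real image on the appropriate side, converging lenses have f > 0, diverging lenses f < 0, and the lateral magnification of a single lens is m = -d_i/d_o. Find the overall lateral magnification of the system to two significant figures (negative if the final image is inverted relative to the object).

-2.2

First lens: d_i1 = 1/(1/8.5 - 1/22.5) = 13.661 cm.
m_1 = -(13.661)/22.5 = -0.6071.
The intermediate image is 13.661 cm to the right of lens 1, so d_o2 = L - d_i1 = 42 - 13.661 = 28.339 cm.
Second lens: d_i2 = 1/(1/39 - 1/(28.339)) = -103.673 cm.
m_2 = -(-103.673)/(28.339) = 3.6583.
The system's lateral magnification is m_1 m_2 = (-0.6071)(3.6583) = -2.2211.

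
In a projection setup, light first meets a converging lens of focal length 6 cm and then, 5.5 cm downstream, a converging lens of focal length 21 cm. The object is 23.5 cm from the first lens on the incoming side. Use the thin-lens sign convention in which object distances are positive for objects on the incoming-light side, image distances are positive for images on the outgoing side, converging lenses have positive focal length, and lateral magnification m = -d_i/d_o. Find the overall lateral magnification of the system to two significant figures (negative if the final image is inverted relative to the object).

-0.31

First lens: d_i1 = 1/(1/6 - 1/23.5) = 8.057 cm.
m_1 = -(8.057)/23.5 = -0.3429.
Since 8.057 cm > 5.5 cm, the first image lies past the second lens and serves as a virtual object: d_o2 = L - d_i1 = -2.557 cm.
Second lens: d_i2 = 1/(1/21 - 1/(-2.557)) = 2.280 cm.
m_2 = -(2.280)/(-2.557) = 0.8914.
The system's lateral magnification is m_1 m_2 = (-0.3429)(0.8914) = -0.3056.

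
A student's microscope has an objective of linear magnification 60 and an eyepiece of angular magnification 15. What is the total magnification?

The overall magnification of a compound microscope is the product of the objective and eyepiece magnifications:
M = M_obj x M_eye = 60 x 15 = 900.

900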